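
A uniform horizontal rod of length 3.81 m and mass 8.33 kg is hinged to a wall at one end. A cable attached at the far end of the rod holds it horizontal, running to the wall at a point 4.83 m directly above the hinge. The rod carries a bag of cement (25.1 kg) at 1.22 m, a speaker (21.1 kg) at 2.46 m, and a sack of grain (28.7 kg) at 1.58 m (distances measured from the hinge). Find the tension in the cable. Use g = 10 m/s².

About the hinge:
Beam weight: 8.33 × 10 = 83.3 N down at 1.905 m → arm 1.905 m, τ = 83.3 × 1.905 = 158.7 N·m clockwise.
Bag of cement: 25.1 × 10 = 251 N down at 1.22 m → arm 1.22 m, τ = 251 × 1.22 = 306.2 N·m clockwise.
Speaker: 21.1 × 10 = 211 N down at 2.46 m → arm 2.46 m, τ = 211 × 2.46 = 519.1 N·m clockwise.
Sack of grain: 28.7 × 10 = 287 N down at 1.58 m → arm 1.58 m, τ = 287 × 1.58 = 453.5 N·m clockwise.
Total clockwise load moment = 1438 N·m.
The cable tension T acts at 3.81 m; only its component perpendicular to the rod, T sinθ, produces torque. sinθ = h/√(h²+d²) = 4.83/√(4.83²+3.81²) = 0.7851.
For rotational equilibrium, T × 3.81 × 0.7851 = 1438, so T = 1438 / 2.991 = 481 N.

T ≈ 481 N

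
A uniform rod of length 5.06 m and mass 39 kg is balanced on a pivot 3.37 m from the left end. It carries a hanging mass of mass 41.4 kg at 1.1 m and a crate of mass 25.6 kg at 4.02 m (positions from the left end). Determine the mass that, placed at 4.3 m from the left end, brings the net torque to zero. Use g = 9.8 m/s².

Take moments about the pivot (at 3.37 m from the left end).
Beam weight: 39 × 9.8 = 382.2 N down at 2.53 m → arm 0.84 m, τ = 382.2 × 0.84 = 321 N·m counterclockwise.
Hanging mass: 41.4 × 9.8 = 405.7 N down at 1.1 m → arm 2.27 m, τ = 405.7 × 2.27 = 920.9 N·m counterclockwise.
Crate: 25.6 × 9.8 = 250.9 N down at 4.02 m → arm 0.65 m, τ = 250.9 × 0.65 = 163.1 N·m clockwise.
Net moment of known loads = 1079 N·m counterclockwise.
An unknown mass m at 4.3 m has arm 0.93 m; its moment is m·g·0.93 clockwise.
Balancing moments: m × 9.8 × 0.93 = 1079, giving m = 1079 / (9.8 × 0.93) = 118 kg.

m ≈ 118 kg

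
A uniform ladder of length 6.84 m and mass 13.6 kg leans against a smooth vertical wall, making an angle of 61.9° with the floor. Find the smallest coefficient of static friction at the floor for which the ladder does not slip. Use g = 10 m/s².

μ_min ≈ 0.267

Taking torques about the foot of the ladder:
Ladder weight 13.6×10 = 136 N acts at 3.42 m along the ladder; its horizontal arm is 3.42·cos61.9° = 1.611 m → τ = 219.1 N·m clockwise.
Wall normal N acts horizontally at the top; its moment arm is the height L sinθ = 6.84·sin61.9° = 6.034 m, counterclockwise.
For rotational equilibrium, N × 6.034 = 219.1, so N = 36.31 N.
ΣFx = 0 ⇒ f = N_wall = 36.31 N. ΣFy = 0 ⇒ N_floor = 136 N.
μ_min = f / N_floor = 36.31 / 136 = 0.267.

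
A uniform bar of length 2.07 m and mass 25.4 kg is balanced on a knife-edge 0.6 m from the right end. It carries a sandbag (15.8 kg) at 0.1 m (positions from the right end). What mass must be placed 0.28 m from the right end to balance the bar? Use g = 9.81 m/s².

About the knife-edge (at 0.6 m from the right end):
Beam weight: 25.4 × 9.81 = 249.2 N down at 1.035 m → arm 0.435 m, τ = 249.2 × 0.435 = 108.4 N·m counterclockwise.
Sandbag: 15.8 × 9.81 = 155 N down at 0.1 m → arm 0.5 m, τ = 155 × 0.5 = 77.5 N·m clockwise.
Net moment of known loads = 30.9 N·m counterclockwise.
An unknown mass m at 0.28 m has arm 0.32 m; its moment is m·g·0.32 clockwise.
Στ = 0 ⇒ m × 9.81 × 0.32 = 30.9 ⇒ m = 30.9 / (9.81 × 0.32) = 9.84 kg.

m ≈ 9.84 kg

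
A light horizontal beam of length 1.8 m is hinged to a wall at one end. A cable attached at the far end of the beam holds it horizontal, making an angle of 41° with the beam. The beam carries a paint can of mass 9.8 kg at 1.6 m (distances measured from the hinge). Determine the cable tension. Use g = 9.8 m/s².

T ≈ 130 N

About the hinge:
Paint can: 9.8 × 9.8 = 96.04 N down at 1.6 m → arm 1.6 m, τ = 96.04 × 1.6 = 153.7 N·m clockwise.
Total clockwise load moment = 153.7 N·m.
The cable tension T acts at 1.8 m; only its component perpendicular to the beam, T sinθ, produces torque. sin 41° = 0.6561.
Setting net torque to zero: T × 1.8 × 0.6561 = 153.7 → T = 153.7 / 1.181 = 130 N.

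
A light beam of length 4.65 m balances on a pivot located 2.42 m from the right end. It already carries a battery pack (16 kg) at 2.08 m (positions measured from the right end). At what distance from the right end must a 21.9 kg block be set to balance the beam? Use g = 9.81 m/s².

x ≈ 2.67 m from the right end

Take moments about the pivot (at 2.42 m from the right end).
Battery pack: 16 × 9.81 = 157 N down at 2.08 m → arm 0.34 m, τ = 157 × 0.34 = 53.38 N·m clockwise.
Net moment of existing loads = 53.38 N·m clockwise.
The block weighs 21.9 × 9.81 = 214.8 N and must supply an equal counterclockwise moment, so its lever arm about the pivot is 53.38 / 214.8 = 0.249 m.
That puts it at 2.42 + 0.249 = 2.67 m from the right end.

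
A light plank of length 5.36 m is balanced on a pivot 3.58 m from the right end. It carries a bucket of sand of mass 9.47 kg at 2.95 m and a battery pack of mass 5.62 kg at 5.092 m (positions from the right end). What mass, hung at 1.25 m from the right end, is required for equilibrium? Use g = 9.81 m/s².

m ≈ 1.09 kg

Taking torques about the pivot (at 3.58 m from the right end):
Bucket of sand: 9.47 × 9.81 = 92.9 N down at 2.95 m → arm 0.63 m, τ = 92.9 × 0.63 = 58.53 N·m clockwise.
Battery pack: 5.62 × 9.81 = 55.13 N down at 5.092 m → arm 1.512 m, τ = 55.13 × 1.512 = 83.36 N·m counterclockwise.
Net moment of known loads = 24.83 N·m counterclockwise.
An unknown mass m at 1.25 m has arm 2.33 m; its moment is m·g·2.33 clockwise.
Setting net torque to zero: m × 9.81 × 2.33 = 24.83 → m = 24.83 / (9.81 × 2.33) = 1.09 kg.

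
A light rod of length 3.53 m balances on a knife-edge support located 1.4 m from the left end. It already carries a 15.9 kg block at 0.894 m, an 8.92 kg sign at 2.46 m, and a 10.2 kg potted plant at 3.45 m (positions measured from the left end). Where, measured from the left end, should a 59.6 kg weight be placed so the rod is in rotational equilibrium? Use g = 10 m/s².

Take moments about the knife-edge support (at 1.4 m from the left end).
Block: 15.9 × 10 = 159 N down at 0.894 m → arm 0.506 m, τ = 159 × 0.506 = 80.45 N·m counterclockwise.
Sign: 8.92 × 10 = 89.2 N down at 2.46 m → arm 1.06 m, τ = 89.2 × 1.06 = 94.55 N·m clockwise.
Potted plant: 10.2 × 10 = 102 N down at 3.45 m → arm 2.05 m, τ = 102 × 2.05 = 209.1 N·m clockwise.
Net moment of existing loads = 223.2 N·m clockwise.
The weight weighs 59.6 × 10 = 596 N and must supply an equal counterclockwise moment, so its lever arm about the knife-edge support is 223.2 / 596 = 0.374 m.
That puts it at 1.4 − 0.374 = 1.03 m from the left end.

x ≈ 1.03 m from the left end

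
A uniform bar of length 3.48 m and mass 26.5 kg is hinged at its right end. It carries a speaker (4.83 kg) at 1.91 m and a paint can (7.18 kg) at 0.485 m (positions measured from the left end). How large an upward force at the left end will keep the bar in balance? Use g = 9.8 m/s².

Taking torques about the right end:
Beam weight: 26.5 × 9.8 = 259.7 N down at 1.74 m → arm 1.74 m, τ = 259.7 × 1.74 = 451.9 N·m counterclockwise.
Speaker: 4.83 × 9.8 = 47.33 N down at 1.91 m → arm 1.57 m, τ = 47.33 × 1.57 = 74.31 N·m counterclockwise.
Paint can: 7.18 × 9.8 = 70.36 N down at 0.485 m → arm 2.995 m, τ = 70.36 × 2.995 = 210.7 N·m counterclockwise.
Net moment of the loads = 736.9 N·m counterclockwise.
The upward force F acts at the left end, arm 3.48 m, giving F × 3.48 clockwise.
Setting net torque to zero: F × 3.48 = 736.9 → F = 736.9 / 3.48 = 212 N.

F ≈ 212 N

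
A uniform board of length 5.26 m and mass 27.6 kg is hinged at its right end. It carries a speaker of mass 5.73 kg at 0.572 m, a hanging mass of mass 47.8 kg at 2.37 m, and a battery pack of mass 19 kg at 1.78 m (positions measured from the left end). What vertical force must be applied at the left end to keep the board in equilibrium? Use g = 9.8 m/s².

F ≈ 566 N

Take moments about the right end.
Beam weight: 27.6 × 9.8 = 270.5 N down at 2.63 m → arm 2.63 m, τ = 270.5 × 2.63 = 711.4 N·m counterclockwise.
Speaker: 5.73 × 9.8 = 56.15 N down at 0.572 m → arm 4.688 m, τ = 56.15 × 4.688 = 263.2 N·m counterclockwise.
Hanging mass: 47.8 × 9.8 = 468.4 N down at 2.37 m → arm 2.89 m, τ = 468.4 × 2.89 = 1354 N·m counterclockwise.
Battery pack: 19 × 9.8 = 186.2 N down at 1.78 m → arm 3.48 m, τ = 186.2 × 3.48 = 648 N·m counterclockwise.
Net moment of the loads = 2977 N·m counterclockwise.
The upward force F acts at the left end, arm 5.26 m, giving F × 5.26 clockwise.
For rotational equilibrium, F × 5.26 = 2977, so F = 2977 / 5.26 = 566 N.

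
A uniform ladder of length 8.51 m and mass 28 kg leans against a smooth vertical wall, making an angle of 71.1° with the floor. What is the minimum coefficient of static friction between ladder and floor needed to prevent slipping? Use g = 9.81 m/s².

Choose the foot of the ladder as the axis so the floor normal and friction both act there and drop out.
Ladder weight 28×9.81 = 274.7 N acts at 4.255 m along the ladder; its horizontal arm is 4.255·cos71.1° = 1.378 m → τ = 378.5 N·m clockwise.
Wall normal N acts horizontally at the top; its moment arm is the height L sinθ = 8.51·sin71.1° = 8.051 m, counterclockwise.
Στ = 0 ⇒ N × 8.051 = 378.5 ⇒ N = 47.01 N.
ΣFx = 0 ⇒ f = N_wall = 47.01 N. ΣFy = 0 ⇒ N_floor = 274.7 N.
μ_min = f / N_floor = 47.01 / 274.7 = 0.171.

μ_min ≈ 0.171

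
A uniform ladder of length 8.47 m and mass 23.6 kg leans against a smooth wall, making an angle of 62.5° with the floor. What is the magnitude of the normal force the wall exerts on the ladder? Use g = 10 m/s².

Taking torques about the foot of the ladder:
Ladder weight 23.6×10 = 236 N acts at 4.235 m along the ladder; its horizontal arm is 4.235·cos62.5° = 1.956 m → τ = 461.6 N·m clockwise.
Wall normal N acts horizontally at the top; its moment arm is the height L sinθ = 8.47·sin62.5° = 7.513 m, counterclockwise.
Balancing moments: N × 7.513 = 461.6, giving N = 61.4 N.

N_wall ≈ 61.4 N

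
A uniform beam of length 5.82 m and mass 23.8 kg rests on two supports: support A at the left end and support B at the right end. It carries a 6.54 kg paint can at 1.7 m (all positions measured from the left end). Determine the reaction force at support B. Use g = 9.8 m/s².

R_B ≈ 135 N

Taking torques about support A:
Beam weight: 23.8 × 9.8 = 233.2 N down at 2.91 m → arm 2.91 m, τ = 233.2 × 2.91 = 678.6 N·m clockwise.
Paint can: 6.54 × 9.8 = 64.09 N down at 1.7 m → arm 1.7 m, τ = 64.09 × 1.7 = 109 N·m clockwise.
Net load moment about support A = 787.6 N·m clockwise.
Reaction R at support B is upward at 5.82 m, arm 5.82 m → moment R × 5.82 counterclockwise.
Balancing moments: R × 5.82 = 787.6, giving R = 135 N.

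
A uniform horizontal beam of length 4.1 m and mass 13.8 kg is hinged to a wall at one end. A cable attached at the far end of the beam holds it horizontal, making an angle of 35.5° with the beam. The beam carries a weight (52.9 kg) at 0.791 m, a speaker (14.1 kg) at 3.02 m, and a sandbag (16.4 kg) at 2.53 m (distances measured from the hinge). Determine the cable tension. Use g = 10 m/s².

Sum moments about the hinge (the unknown hinge reaction has zero arm there).
Beam weight: 13.8 × 10 = 138 N down at 2.05 m → arm 2.05 m, τ = 138 × 2.05 = 282.9 N·m clockwise.
Weight: 52.9 × 10 = 529 N down at 0.791 m → arm 0.791 m, τ = 529 × 0.791 = 418.4 N·m clockwise.
Speaker: 14.1 × 10 = 141 N down at 3.02 m → arm 3.02 m, τ = 141 × 3.02 = 425.8 N·m clockwise.
Sandbag: 16.4 × 10 = 164 N down at 2.53 m → arm 2.53 m, τ = 164 × 2.53 = 414.9 N·m clockwise.
Total clockwise load moment = 1542 N·m.
The cable tension T acts at 4.1 m; only its component perpendicular to the beam, T sinθ, produces torque. sin 35.5° = 0.5807.
For rotational equilibrium, T × 4.1 × 0.5807 = 1542, so T = 1542 / 2.381 = 648 N.

T ≈ 648 N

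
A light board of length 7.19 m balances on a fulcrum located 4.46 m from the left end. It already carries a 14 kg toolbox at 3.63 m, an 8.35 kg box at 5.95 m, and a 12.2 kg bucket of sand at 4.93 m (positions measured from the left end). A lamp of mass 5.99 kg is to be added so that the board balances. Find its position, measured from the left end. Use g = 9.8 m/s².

x ≈ 3.37 m from the left end

About the fulcrum (at 4.46 m from the left end):
Toolbox: 14 × 9.8 = 137.2 N down at 3.63 m → arm 0.83 m, τ = 137.2 × 0.83 = 113.9 N·m counterclockwise.
Box: 8.35 × 9.8 = 81.83 N down at 5.95 m → arm 1.49 m, τ = 81.83 × 1.49 = 121.9 N·m clockwise.
Bucket of sand: 12.2 × 9.8 = 119.6 N down at 4.93 m → arm 0.47 m, τ = 119.6 × 0.47 = 56.21 N·m clockwise.
Net moment of existing loads = 64.21 N·m clockwise.
The lamp weighs 5.99 × 9.8 = 58.7 N and must supply an equal counterclockwise moment, so its lever arm about the fulcrum is 64.21 / 58.7 = 1.09 m.
That puts it at 4.46 − 1.09 = 3.37 m from the left end.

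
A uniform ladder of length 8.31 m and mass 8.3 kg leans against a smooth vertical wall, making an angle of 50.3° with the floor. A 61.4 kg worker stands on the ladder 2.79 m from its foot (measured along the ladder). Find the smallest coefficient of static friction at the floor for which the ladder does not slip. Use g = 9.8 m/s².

μ_min ≈ 0.295

Sum moments about the foot of the ladder (the floor normal and friction both act there and drop out).
Ladder weight 8.3×9.8 = 81.34 N acts at 4.155 m along the ladder; its horizontal arm is 4.155·cos50.3° = 2.654 m → τ = 215.9 N·m clockwise.
Worker: 61.4×9.8 = 601.7 N at 2.79 m → arm 1.782 m → τ = 1072 N·m clockwise.
Wall normal N acts horizontally at the top; its moment arm is the height L sinθ = 8.31·sin50.3° = 6.394 m, counterclockwise.
Balancing moments: N × 6.394 = 1288, giving N = 201.4 N.
ΣFx = 0 ⇒ f = N_wall = 201.4 N. ΣFy = 0 ⇒ N_floor = 683 N.
μ_min = f / N_floor = 201.4 / 683 = 0.295.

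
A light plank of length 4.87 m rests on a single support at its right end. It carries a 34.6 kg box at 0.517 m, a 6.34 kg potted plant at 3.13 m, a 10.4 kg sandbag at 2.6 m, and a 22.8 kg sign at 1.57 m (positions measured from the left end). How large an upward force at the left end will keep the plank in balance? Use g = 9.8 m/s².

F ≈ 524 N

Choose the right end as the axis so the unknown pivot reaction has zero arm there.
Box: 34.6 × 9.8 = 339.1 N down at 0.517 m → arm 4.353 m, τ = 339.1 × 4.353 = 1476 N·m counterclockwise.
Potted plant: 6.34 × 9.8 = 62.13 N down at 3.13 m → arm 1.74 m, τ = 62.13 × 1.74 = 108.1 N·m counterclockwise.
Sandbag: 10.4 × 9.8 = 101.9 N down at 2.6 m → arm 2.27 m, τ = 101.9 × 2.27 = 231.3 N·m counterclockwise.
Sign: 22.8 × 9.8 = 223.4 N down at 1.57 m → arm 3.3 m, τ = 223.4 × 3.3 = 737.2 N·m counterclockwise.
Net moment of the loads = 2553 N·m counterclockwise.
The upward force F acts at the left end, arm 4.87 m, giving F × 4.87 clockwise.
Στ = 0 ⇒ F × 4.87 = 2553 ⇒ F = 2553 / 4.87 = 524 N.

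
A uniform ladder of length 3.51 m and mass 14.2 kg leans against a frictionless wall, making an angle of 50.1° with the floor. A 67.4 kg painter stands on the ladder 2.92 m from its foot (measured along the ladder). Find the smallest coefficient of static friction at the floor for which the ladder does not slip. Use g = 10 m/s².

μ_min ≈ 0.647

Sum moments about the foot of the ladder (the floor normal and friction both act there and drop out).
Ladder weight 14.2×10 = 142 N acts at 1.755 m along the ladder; its horizontal arm is 1.755·cos50.1° = 1.126 m → τ = 159.9 N·m clockwise.
Painter: 67.4×10 = 674 N at 2.92 m → arm 1.873 m → τ = 1262 N·m clockwise.
Wall normal N acts horizontally at the top; its moment arm is the height L sinθ = 3.51·sin50.1° = 2.693 m, counterclockwise.
For rotational equilibrium, N × 2.693 = 1422, so N = 528 N.
ΣFx = 0 ⇒ f = N_wall = 528 N. ΣFy = 0 ⇒ N_floor = 816 N.
μ_min = f / N_floor = 528 / 816 = 0.647.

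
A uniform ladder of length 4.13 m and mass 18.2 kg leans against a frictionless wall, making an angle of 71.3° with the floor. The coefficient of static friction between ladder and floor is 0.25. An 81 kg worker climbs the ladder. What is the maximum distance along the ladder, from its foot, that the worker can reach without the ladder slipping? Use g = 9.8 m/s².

d ≈ 3.27 m

Sum moments about the foot of the ladder (the floor normal and friction both act there and drop out).
Ladder weight 18.2×9.8 = 178.4 N acts at 2.065 m along the ladder; its horizontal arm is 2.065·cos71.3° = 0.6621 m → τ = 118.1 N·m clockwise.
Worker weight 81×9.8 = 793.8 N at distance d → arm d·cos71.3° → τ = 793.8·d·0.3206 clockwise.
Wall normal N at the top has arm L sinθ = 3.912 m counterclockwise, so Στ = 0 gives N·3.912 = 118.1 + 254.5·d.
ΣFy = 0 ⇒ N_floor = 972.2 N, so the maximum friction is μ_s·N_floor = 0.25×972.2 = 243.1 N. ΣFx = 0 ⇒ N_wall = f, so at the slipping point N = 243.1 N.
Substituting: 243.1×3.912 = 118.1 + 254.5·d ⇒ d = (951 − 118.1) / 254.5 = 3.27 m.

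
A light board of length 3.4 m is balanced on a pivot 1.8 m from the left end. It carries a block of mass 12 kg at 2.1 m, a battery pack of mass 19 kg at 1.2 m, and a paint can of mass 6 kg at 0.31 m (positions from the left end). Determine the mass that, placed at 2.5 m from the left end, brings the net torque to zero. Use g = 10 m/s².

m ≈ 23.9 kg

About the pivot (at 1.8 m from the left end):
Block: 12 × 10 = 120 N down at 2.1 m → arm 0.3 m, τ = 120 × 0.3 = 36 N·m clockwise.
Battery pack: 19 × 10 = 190 N down at 1.2 m → arm 0.6 m, τ = 190 × 0.6 = 114 N·m counterclockwise.
Paint can: 6 × 10 = 60 N down at 0.31 m → arm 1.49 m, τ = 60 × 1.49 = 89.4 N·m counterclockwise.
Net moment of known loads = 167.4 N·m counterclockwise.
An unknown mass m at 2.5 m has arm 0.7 m; its moment is m·g·0.7 clockwise.
For rotational equilibrium, m × 10 × 0.7 = 167.4, so m = 167.4 / (10 × 0.7) = 23.9 kg.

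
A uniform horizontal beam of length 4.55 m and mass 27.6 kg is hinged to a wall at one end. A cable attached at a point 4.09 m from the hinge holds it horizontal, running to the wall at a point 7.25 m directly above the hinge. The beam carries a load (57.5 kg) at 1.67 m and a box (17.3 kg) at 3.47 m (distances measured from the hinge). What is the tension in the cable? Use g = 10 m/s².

About the hinge:
Beam weight: 27.6 × 10 = 276 N down at 2.275 m → arm 2.275 m, τ = 276 × 2.275 = 627.9 N·m clockwise.
Load: 57.5 × 10 = 575 N down at 1.67 m → arm 1.67 m, τ = 575 × 1.67 = 960.2 N·m clockwise.
Box: 17.3 × 10 = 173 N down at 3.47 m → arm 3.47 m, τ = 173 × 3.47 = 600.3 N·m clockwise.
Total clockwise load moment = 2188 N·m.
The cable tension T acts at 4.09 m; only its component perpendicular to the beam, T sinθ, produces torque. sinθ = h/√(h²+d²) = 7.25/√(7.25²+4.09²) = 0.871.
Setting net torque to zero: T × 4.09 × 0.871 = 2188 → T = 2188 / 3.562 = 614 N.

T ≈ 614 N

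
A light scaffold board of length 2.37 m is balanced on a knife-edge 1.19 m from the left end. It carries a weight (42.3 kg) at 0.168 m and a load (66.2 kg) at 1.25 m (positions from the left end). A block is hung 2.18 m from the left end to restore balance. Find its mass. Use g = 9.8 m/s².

Sum moments about the knife-edge (at 1.19 m from the left end) (the support reaction has zero arm there).
Weight: 42.3 × 9.8 = 414.5 N down at 0.168 m → arm 1.022 m, τ = 414.5 × 1.022 = 423.6 N·m counterclockwise.
Load: 66.2 × 9.8 = 648.8 N down at 1.25 m → arm 0.06 m, τ = 648.8 × 0.06 = 38.93 N·m clockwise.
Net moment of known loads = 384.7 N·m counterclockwise.
An unknown mass m at 2.18 m has arm 0.99 m; its moment is m·g·0.99 clockwise.
For rotational equilibrium, m × 9.8 × 0.99 = 384.7, so m = 384.7 / (9.8 × 0.99) = 39.7 kg.

m ≈ 39.7 kg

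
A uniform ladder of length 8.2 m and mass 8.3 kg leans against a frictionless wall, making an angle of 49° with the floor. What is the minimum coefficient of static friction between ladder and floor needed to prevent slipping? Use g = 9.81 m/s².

μ_min ≈ 0.435

Taking torques about the foot of the ladder:
Ladder weight 8.3×9.81 = 81.42 N acts at 4.1 m along the ladder; its horizontal arm is 4.1·cos49° = 2.69 m → τ = 219 N·m clockwise.
Wall normal N acts horizontally at the top; its moment arm is the height L sinθ = 8.2·sin49° = 6.189 m, counterclockwise.
Στ = 0 ⇒ N × 6.189 = 219 ⇒ N = 35.39 N.
ΣFx = 0 ⇒ f = N_wall = 35.39 N. ΣFy = 0 ⇒ N_floor = 81.42 N.
μ_min = f / N_floor = 35.39 / 81.42 = 0.435.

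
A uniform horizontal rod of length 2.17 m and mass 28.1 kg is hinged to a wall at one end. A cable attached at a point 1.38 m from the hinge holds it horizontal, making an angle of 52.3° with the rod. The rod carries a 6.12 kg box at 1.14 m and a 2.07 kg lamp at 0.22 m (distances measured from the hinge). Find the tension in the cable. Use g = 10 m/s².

T ≈ 347 N

Taking torques about the hinge:
Beam weight: 28.1 × 10 = 281 N down at 1.085 m → arm 1.085 m, τ = 281 × 1.085 = 304.9 N·m clockwise.
Box: 6.12 × 10 = 61.2 N down at 1.14 m → arm 1.14 m, τ = 61.2 × 1.14 = 69.77 N·m clockwise.
Lamp: 2.07 × 10 = 20.7 N down at 0.22 m → arm 0.22 m, τ = 20.7 × 0.22 = 4.554 N·m clockwise.
Total clockwise load moment = 379.2 N·m.
The cable tension T acts at 1.38 m; only its component perpendicular to the rod, T sinθ, produces torque. sin 52.3° = 0.7912.
Στ = 0 ⇒ T × 1.38 × 0.7912 = 379.2 ⇒ T = 379.2 / 1.092 = 347 N.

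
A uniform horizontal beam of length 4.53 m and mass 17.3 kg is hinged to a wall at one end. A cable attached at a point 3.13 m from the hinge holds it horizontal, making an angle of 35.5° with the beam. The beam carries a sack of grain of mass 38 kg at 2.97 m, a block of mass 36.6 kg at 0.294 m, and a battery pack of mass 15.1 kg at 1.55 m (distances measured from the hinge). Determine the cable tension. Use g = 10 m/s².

Taking torques about the hinge:
Beam weight: 17.3 × 10 = 173 N down at 2.265 m → arm 2.265 m, τ = 173 × 2.265 = 391.8 N·m clockwise.
Sack of grain: 38 × 10 = 380 N down at 2.97 m → arm 2.97 m, τ = 380 × 2.97 = 1129 N·m clockwise.
Block: 36.6 × 10 = 366 N down at 0.294 m → arm 0.294 m, τ = 366 × 0.294 = 107.6 N·m clockwise.
Battery pack: 15.1 × 10 = 151 N down at 1.55 m → arm 1.55 m, τ = 151 × 1.55 = 234.1 N·m clockwise.
Total clockwise load moment = 1862 N·m.
The cable tension T acts at 3.13 m; only its component perpendicular to the beam, T sinθ, produces torque. sin 35.5° = 0.5807.
For rotational equilibrium, T × 3.13 × 0.5807 = 1862, so T = 1862 / 1.818 = 1020 N.

T ≈ 1020 N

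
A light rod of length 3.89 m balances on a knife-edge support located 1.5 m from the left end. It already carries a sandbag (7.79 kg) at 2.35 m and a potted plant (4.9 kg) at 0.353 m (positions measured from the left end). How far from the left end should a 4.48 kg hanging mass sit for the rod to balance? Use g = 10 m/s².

x ≈ 1.28 m from the left end

Sum moments about the knife-edge support (at 1.5 m from the left end) (the support reaction has zero arm there).
Sandbag: 7.79 × 10 = 77.9 N down at 2.35 m → arm 0.85 m, τ = 77.9 × 0.85 = 66.22 N·m clockwise.
Potted plant: 4.9 × 10 = 49 N down at 0.353 m → arm 1.147 m, τ = 49 × 1.147 = 56.2 N·m counterclockwise.
Net moment of existing loads = 10.02 N·m clockwise.
The hanging mass weighs 4.48 × 10 = 44.8 N and must supply an equal counterclockwise moment, so its lever arm about the knife-edge support is 10.02 / 44.8 = 0.224 m.
That puts it at 1.5 − 0.224 = 1.28 m from the left end.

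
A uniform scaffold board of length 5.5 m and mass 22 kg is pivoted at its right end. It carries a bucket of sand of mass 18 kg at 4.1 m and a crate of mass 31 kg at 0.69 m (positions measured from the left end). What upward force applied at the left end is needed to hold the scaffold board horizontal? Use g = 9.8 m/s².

F ≈ 418 N

Taking torques about the right end:
Beam weight: 22 × 9.8 = 215.6 N down at 2.75 m → arm 2.75 m, τ = 215.6 × 2.75 = 592.9 N·m counterclockwise.
Bucket of sand: 18 × 9.8 = 176.4 N down at 4.1 m → arm 1.4 m, τ = 176.4 × 1.4 = 247 N·m counterclockwise.
Crate: 31 × 9.8 = 303.8 N down at 0.69 m → arm 4.81 m, τ = 303.8 × 4.81 = 1461 N·m counterclockwise.
Net moment of the loads = 2301 N·m counterclockwise.
The upward force F acts at the left end, arm 5.5 m, giving F × 5.5 clockwise.
Balancing moments: F × 5.5 = 2301, giving F = 2301 / 5.5 = 418 N.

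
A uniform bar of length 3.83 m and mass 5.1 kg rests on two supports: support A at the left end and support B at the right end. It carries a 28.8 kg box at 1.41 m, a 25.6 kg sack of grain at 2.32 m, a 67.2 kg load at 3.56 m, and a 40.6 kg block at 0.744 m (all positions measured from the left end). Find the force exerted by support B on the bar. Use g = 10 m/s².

Take moments about support A.
Beam weight: 5.1 × 10 = 51 N down at 1.915 m → arm 1.915 m, τ = 51 × 1.915 = 97.67 N·m clockwise.
Box: 28.8 × 10 = 288 N down at 1.41 m → arm 1.41 m, τ = 288 × 1.41 = 406.1 N·m clockwise.
Sack of grain: 25.6 × 10 = 256 N down at 2.32 m → arm 2.32 m, τ = 256 × 2.32 = 593.9 N·m clockwise.
Load: 67.2 × 10 = 672 N down at 3.56 m → arm 3.56 m, τ = 672 × 3.56 = 2392 N·m clockwise.
Block: 40.6 × 10 = 406 N down at 0.744 m → arm 0.744 m, τ = 406 × 0.744 = 302.1 N·m clockwise.
Net load moment about support A = 3792 N·m clockwise.
Reaction R at support B is upward at 3.83 m, arm 3.83 m → moment R × 3.83 counterclockwise.
Setting net torque to zero: R × 3.83 = 3792 → R = 990 N.

R_B ≈ 990 N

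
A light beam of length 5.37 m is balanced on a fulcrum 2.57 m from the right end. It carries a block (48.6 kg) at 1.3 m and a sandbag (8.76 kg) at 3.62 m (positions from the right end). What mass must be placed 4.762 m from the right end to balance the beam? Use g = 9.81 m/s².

Sum moments about the fulcrum (at 2.57 m from the right end) (the support reaction has zero arm there).
Block: 48.6 × 9.81 = 476.8 N down at 1.3 m → arm 1.27 m, τ = 476.8 × 1.27 = 605.5 N·m clockwise.
Sandbag: 8.76 × 9.81 = 85.94 N down at 3.62 m → arm 1.05 m, τ = 85.94 × 1.05 = 90.24 N·m counterclockwise.
Net moment of known loads = 515.3 N·m clockwise.
An unknown mass m at 4.762 m has arm 2.192 m; its moment is m·g·2.192 counterclockwise.
Στ = 0 ⇒ m × 9.81 × 2.192 = 515.3 ⇒ m = 515.3 / (9.81 × 2.192) = 24 kg.

m ≈ 24 kg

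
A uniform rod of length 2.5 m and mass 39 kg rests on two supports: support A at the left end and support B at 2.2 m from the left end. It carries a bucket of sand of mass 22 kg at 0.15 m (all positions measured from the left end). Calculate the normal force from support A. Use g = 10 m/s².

R_A ≈ 373 N

About support B:
Beam weight: 39 × 10 = 390 N down at 1.25 m → arm 0.95 m, τ = 390 × 0.95 = 370.5 N·m counterclockwise.
Bucket of sand: 22 × 10 = 220 N down at 0.15 m → arm 2.05 m, τ = 220 × 2.05 = 451 N·m counterclockwise.
Net load moment about support B = 821.5 N·m counterclockwise.
Reaction R at support A is upward at 0 m, arm 2.2 m → moment R × 2.2 clockwise.
Setting net torque to zero: R × 2.2 = 821.5 → R = 373 N.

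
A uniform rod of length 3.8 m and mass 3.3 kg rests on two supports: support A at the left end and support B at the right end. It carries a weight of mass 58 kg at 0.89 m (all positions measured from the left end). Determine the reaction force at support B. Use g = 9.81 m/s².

Taking torques about support A:
Beam weight: 3.3 × 9.81 = 32.37 N down at 1.9 m → arm 1.9 m, τ = 32.37 × 1.9 = 61.5 N·m clockwise.
Weight: 58 × 9.81 = 569 N down at 0.89 m → arm 0.89 m, τ = 569 × 0.89 = 506.4 N·m clockwise.
Net load moment about support A = 567.9 N·m clockwise.
Reaction R at support B is upward at 3.8 m, arm 3.8 m → moment R × 3.8 counterclockwise.
Balancing moments: R × 3.8 = 567.9, giving R = 149 N.

R_B ≈ 149 N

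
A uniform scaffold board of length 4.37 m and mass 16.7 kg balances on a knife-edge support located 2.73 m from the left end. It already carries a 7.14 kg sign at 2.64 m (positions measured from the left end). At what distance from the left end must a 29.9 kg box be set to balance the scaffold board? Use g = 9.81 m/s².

x ≈ 3.06 m from the left end

Take moments about the knife-edge support (at 2.73 m from the left end).
Beam weight: 16.7 × 9.81 = 163.8 N down at 2.185 m → arm 0.545 m, τ = 163.8 × 0.545 = 89.27 N·m counterclockwise.
Sign: 7.14 × 9.81 = 70.04 N down at 2.64 m → arm 0.09 m, τ = 70.04 × 0.09 = 6.304 N·m counterclockwise.
Net moment of existing loads = 95.57 N·m counterclockwise.
The box weighs 29.9 × 9.81 = 293.3 N and must supply an equal clockwise moment, so its lever arm about the knife-edge support is 95.57 / 293.3 = 0.326 m.
That puts it at 2.73 + 0.326 = 3.06 m from the left end.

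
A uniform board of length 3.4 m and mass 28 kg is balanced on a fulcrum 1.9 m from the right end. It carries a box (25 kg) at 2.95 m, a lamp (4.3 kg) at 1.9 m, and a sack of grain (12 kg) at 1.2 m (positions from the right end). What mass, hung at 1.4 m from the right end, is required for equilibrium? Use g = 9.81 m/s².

Sum moments about the fulcrum (at 1.9 m from the right end) (the support reaction has zero arm there).
Beam weight: 28 × 9.81 = 274.7 N down at 1.7 m → arm 0.2 m, τ = 274.7 × 0.2 = 54.94 N·m clockwise.
Box: 25 × 9.81 = 245.2 N down at 2.95 m → arm 1.05 m, τ = 245.2 × 1.05 = 257.5 N·m counterclockwise.
Lamp: acts at the fulcrum, moment arm 0 → no torque.
Sack of grain: 12 × 9.81 = 117.7 N down at 1.2 m → arm 0.7 m, τ = 117.7 × 0.7 = 82.39 N·m clockwise.
Net moment of known loads = 120.2 N·m counterclockwise.
An unknown mass m at 1.4 m has arm 0.5 m; its moment is m·g·0.5 clockwise.
For rotational equilibrium, m × 9.81 × 0.5 = 120.2, so m = 120.2 / (9.81 × 0.5) = 24.5 kg.

m ≈ 24.5 kg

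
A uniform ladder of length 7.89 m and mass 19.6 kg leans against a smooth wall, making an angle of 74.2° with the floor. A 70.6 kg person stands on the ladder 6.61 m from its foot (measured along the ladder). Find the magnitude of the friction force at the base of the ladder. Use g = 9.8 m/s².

f ≈ 191 N

Choose the foot of the ladder as the axis so the floor normal and friction both act there and drop out.
Ladder weight 19.6×9.8 = 192.1 N acts at 3.945 m along the ladder; its horizontal arm is 3.945·cos74.2° = 1.074 m → τ = 206.3 N·m clockwise.
Person: 70.6×9.8 = 691.9 N at 6.61 m → arm 1.8 m → τ = 1245 N·m clockwise.
Wall normal N acts horizontally at the top; its moment arm is the height L sinθ = 7.89·sin74.2° = 7.592 m, counterclockwise.
For rotational equilibrium, N × 7.592 = 1451, so N = 191 N.
ΣFx = 0: friction at the foot balances the wall's push, so f = N_wall = 191 N.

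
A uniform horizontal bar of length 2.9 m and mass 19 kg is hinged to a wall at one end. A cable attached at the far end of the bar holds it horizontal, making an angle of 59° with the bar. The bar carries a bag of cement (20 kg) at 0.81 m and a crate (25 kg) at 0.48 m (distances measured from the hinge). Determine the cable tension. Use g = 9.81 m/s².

T ≈ 220 N

Choose the hinge as the axis so the unknown hinge reaction has zero arm there.
Beam weight: 19 × 9.81 = 186.4 N down at 1.45 m → arm 1.45 m, τ = 186.4 × 1.45 = 270.3 N·m clockwise.
Bag of cement: 20 × 9.81 = 196.2 N down at 0.81 m → arm 0.81 m, τ = 196.2 × 0.81 = 158.9 N·m clockwise.
Crate: 25 × 9.81 = 245.2 N down at 0.48 m → arm 0.48 m, τ = 245.2 × 0.48 = 117.7 N·m clockwise.
Total clockwise load moment = 546.9 N·m.
The cable tension T acts at 2.9 m; only its component perpendicular to the bar, T sinθ, produces torque. sin 59° = 0.8572.
Balancing moments: T × 2.9 × 0.8572 = 546.9, giving T = 546.9 / 2.486 = 220 N.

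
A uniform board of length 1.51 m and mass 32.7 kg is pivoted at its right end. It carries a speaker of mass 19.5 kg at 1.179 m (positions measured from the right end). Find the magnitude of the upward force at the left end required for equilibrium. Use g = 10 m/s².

F ≈ 316 N

Taking torques about the right end:
Beam weight: 32.7 × 10 = 327 N down at 0.755 m → arm 0.755 m, τ = 327 × 0.755 = 246.9 N·m counterclockwise.
Speaker: 19.5 × 10 = 195 N down at 1.179 m → arm 1.179 m, τ = 195 × 1.179 = 229.9 N·m counterclockwise.
Net moment of the loads = 476.8 N·m counterclockwise.
The upward force F acts at the left end, arm 1.51 m, giving F × 1.51 clockwise.
Balancing moments: F × 1.51 = 476.8, giving F = 476.8 / 1.51 = 316 N.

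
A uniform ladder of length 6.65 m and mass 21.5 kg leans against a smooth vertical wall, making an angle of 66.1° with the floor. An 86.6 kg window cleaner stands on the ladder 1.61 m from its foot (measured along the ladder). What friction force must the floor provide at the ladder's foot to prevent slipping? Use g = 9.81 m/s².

Choose the foot of the ladder as the axis so the floor normal and friction both act there and drop out.
Ladder weight 21.5×9.81 = 210.9 N acts at 3.325 m along the ladder; its horizontal arm is 3.325·cos66.1° = 1.347 m → τ = 284.1 N·m clockwise.
Window cleaner: 86.6×9.81 = 849.5 N at 1.61 m → arm 0.6523 m → τ = 554.1 N·m clockwise.
Wall normal N acts horizontally at the top; its moment arm is the height L sinθ = 6.65·sin66.1° = 6.08 m, counterclockwise.
For rotational equilibrium, N × 6.08 = 838.2, so N = 138 N.
ΣFx = 0: friction at the foot balances the wall's push, so f = N_wall = 138 N.

f ≈ 138 N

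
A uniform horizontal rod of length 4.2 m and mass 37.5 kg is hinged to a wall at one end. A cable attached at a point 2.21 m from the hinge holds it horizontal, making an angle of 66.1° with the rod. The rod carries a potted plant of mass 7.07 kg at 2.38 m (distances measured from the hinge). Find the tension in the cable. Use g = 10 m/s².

Sum moments about the hinge (the unknown hinge reaction has zero arm there).
Beam weight: 37.5 × 10 = 375 N down at 2.1 m → arm 2.1 m, τ = 375 × 2.1 = 787.5 N·m clockwise.
Potted plant: 7.07 × 10 = 70.7 N down at 2.38 m → arm 2.38 m, τ = 70.7 × 2.38 = 168.3 N·m clockwise.
Total clockwise load moment = 955.8 N·m.
The cable tension T acts at 2.21 m; only its component perpendicular to the rod, T sinθ, produces torque. sin 66.1° = 0.9143.
Balancing moments: T × 2.21 × 0.9143 = 955.8, giving T = 955.8 / 2.021 = 473 N.

T ≈ 473 N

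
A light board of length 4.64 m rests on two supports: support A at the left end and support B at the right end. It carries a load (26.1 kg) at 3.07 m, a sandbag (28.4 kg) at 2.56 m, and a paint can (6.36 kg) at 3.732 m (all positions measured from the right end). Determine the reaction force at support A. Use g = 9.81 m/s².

Sum moments about support B (its reaction then has zero moment arm).
Load: 26.1 × 9.81 = 256 N down at 3.07 m → arm 3.07 m, τ = 256 × 3.07 = 785.9 N·m counterclockwise.
Sandbag: 28.4 × 9.81 = 278.6 N down at 2.56 m → arm 2.56 m, τ = 278.6 × 2.56 = 713.2 N·m counterclockwise.
Paint can: 6.36 × 9.81 = 62.39 N down at 3.732 m → arm 3.732 m, τ = 62.39 × 3.732 = 232.8 N·m counterclockwise.
Net load moment about support B = 1732 N·m counterclockwise.
Reaction R at support A is upward at 4.64 m, arm 4.64 m → moment R × 4.64 clockwise.
Setting net torque to zero: R × 4.64 = 1732 → R = 373 N.

R_A ≈ 373 N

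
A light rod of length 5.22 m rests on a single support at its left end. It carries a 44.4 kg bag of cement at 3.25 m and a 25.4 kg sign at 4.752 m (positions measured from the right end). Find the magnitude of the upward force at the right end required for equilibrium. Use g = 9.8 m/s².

F ≈ 187 N

Take moments about the left end.
Bag of cement: 44.4 × 9.8 = 435.1 N down at 3.25 m → arm 1.97 m, τ = 435.1 × 1.97 = 857.1 N·m clockwise.
Sign: 25.4 × 9.8 = 248.9 N down at 4.752 m → arm 0.468 m, τ = 248.9 × 0.468 = 116.5 N·m clockwise.
Net moment of the loads = 973.6 N·m clockwise.
The upward force F acts at the right end, arm 5.22 m, giving F × 5.22 counterclockwise.
Setting net torque to zero: F × 5.22 = 973.6 → F = 973.6 / 5.22 = 187 N.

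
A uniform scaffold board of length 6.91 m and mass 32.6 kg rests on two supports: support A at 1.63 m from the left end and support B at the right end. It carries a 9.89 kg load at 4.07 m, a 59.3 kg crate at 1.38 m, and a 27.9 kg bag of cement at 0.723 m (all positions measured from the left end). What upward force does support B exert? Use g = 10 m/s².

R_B ≈ 82.4 N

About support A:
Beam weight: 32.6 × 10 = 326 N down at 3.455 m → arm 1.825 m, τ = 326 × 1.825 = 594.9 N·m clockwise.
Load: 9.89 × 10 = 98.9 N down at 4.07 m → arm 2.44 m, τ = 98.9 × 2.44 = 241.3 N·m clockwise.
Crate: 59.3 × 10 = 593 N down at 1.38 m → arm 0.25 m, τ = 593 × 0.25 = 148.2 N·m counterclockwise.
Bag of cement: 27.9 × 10 = 279 N down at 0.723 m → arm 0.907 m, τ = 279 × 0.907 = 253.1 N·m counterclockwise.
Net load moment about support A = 434.9 N·m clockwise.
Reaction R at support B is upward at 6.91 m, arm 5.28 m → moment R × 5.28 counterclockwise.
Στ = 0 ⇒ R × 5.28 = 434.9 ⇒ R = 82.4 N.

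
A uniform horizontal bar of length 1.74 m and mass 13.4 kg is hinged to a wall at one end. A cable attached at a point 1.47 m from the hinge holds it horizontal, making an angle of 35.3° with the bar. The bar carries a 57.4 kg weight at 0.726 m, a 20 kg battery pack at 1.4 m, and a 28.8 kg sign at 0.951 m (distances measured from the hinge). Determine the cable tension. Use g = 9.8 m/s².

Sum moments about the hinge (the unknown hinge reaction has zero arm there).
Beam weight: 13.4 × 9.8 = 131.3 N down at 0.87 m → arm 0.87 m, τ = 131.3 × 0.87 = 114.2 N·m clockwise.
Weight: 57.4 × 9.8 = 562.5 N down at 0.726 m → arm 0.726 m, τ = 562.5 × 0.726 = 408.4 N·m clockwise.
Battery pack: 20 × 9.8 = 196 N down at 1.4 m → arm 1.4 m, τ = 196 × 1.4 = 274.4 N·m clockwise.
Sign: 28.8 × 9.8 = 282.2 N down at 0.951 m → arm 0.951 m, τ = 282.2 × 0.951 = 268.4 N·m clockwise.
Total clockwise load moment = 1065 N·m.
The cable tension T acts at 1.47 m; only its component perpendicular to the bar, T sinθ, produces torque. sin 35.3° = 0.5779.
Setting net torque to zero: T × 1.47 × 0.5779 = 1065 → T = 1065 / 0.8495 = 1250 N.

T ≈ 1250 N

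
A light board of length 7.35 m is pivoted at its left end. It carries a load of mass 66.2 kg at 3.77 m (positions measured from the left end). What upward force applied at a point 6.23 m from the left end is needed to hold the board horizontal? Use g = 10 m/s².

F ≈ 401 N

Sum moments about the left end (the unknown pivot reaction has zero arm there).
Load: 66.2 × 10 = 662 N down at 3.77 m → arm 3.77 m, τ = 662 × 3.77 = 2496 N·m clockwise.
Net moment of the loads = 2496 N·m clockwise.
The upward force F acts at a point 6.23 m from the left end, arm 6.23 m, giving F × 6.23 counterclockwise.
Setting net torque to zero: F × 6.23 = 2496 → F = 2496 / 6.23 = 401 N.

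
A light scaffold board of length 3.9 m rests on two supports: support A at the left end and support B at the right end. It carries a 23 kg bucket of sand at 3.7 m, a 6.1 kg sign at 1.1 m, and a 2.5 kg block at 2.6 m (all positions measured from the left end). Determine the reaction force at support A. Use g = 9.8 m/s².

About support B:
Bucket of sand: 23 × 9.8 = 225.4 N down at 3.7 m → arm 0.2 m, τ = 225.4 × 0.2 = 45.08 N·m counterclockwise.
Sign: 6.1 × 9.8 = 59.78 N down at 1.1 m → arm 2.8 m, τ = 59.78 × 2.8 = 167.4 N·m counterclockwise.
Block: 2.5 × 9.8 = 24.5 N down at 2.6 m → arm 1.3 m, τ = 24.5 × 1.3 = 31.85 N·m counterclockwise.
Net load moment about support B = 244.3 N·m counterclockwise.
Reaction R at support A is upward at 0 m, arm 3.9 m → moment R × 3.9 clockwise.
Setting net torque to zero: R × 3.9 = 244.3 → R = 62.6 N.

R_A ≈ 62.6 N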